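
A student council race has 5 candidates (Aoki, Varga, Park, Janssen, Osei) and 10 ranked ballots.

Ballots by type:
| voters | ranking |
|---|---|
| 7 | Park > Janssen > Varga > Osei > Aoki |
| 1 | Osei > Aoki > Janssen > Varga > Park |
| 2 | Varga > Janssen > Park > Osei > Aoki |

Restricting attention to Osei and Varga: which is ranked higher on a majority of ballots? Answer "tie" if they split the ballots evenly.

Varga

Ballots ranking Osei above Varga: 1.
Ballots ranking Varga above Osei: 10 − 1 = 9.
Varga wins the head-to-head 9–1.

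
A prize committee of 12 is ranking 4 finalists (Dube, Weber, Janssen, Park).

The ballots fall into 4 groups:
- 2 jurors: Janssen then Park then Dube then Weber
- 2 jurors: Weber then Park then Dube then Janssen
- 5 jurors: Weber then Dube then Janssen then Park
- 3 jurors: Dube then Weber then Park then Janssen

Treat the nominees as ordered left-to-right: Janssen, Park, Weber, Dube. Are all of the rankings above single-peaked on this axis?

Axis positions: Janssen=1, Park=2, Weber=3, Dube=4.
Group 1: ranking walks positions 1-2-4-3; Dube is ranked above Weber even though Weber lies between Dube and the peak Janssen on the axis — preferences dip and rise again. Not single-peaked.
Group 2 (peak Weber at position 3): ranking walks positions 3-2-4-1, expanding outward from the peak — single-peaked.
Group 3: ranking walks positions 3-4-1-2; Janssen is ranked above Park even though Park lies between Janssen and the peak Weber on the axis — preferences dip and rise again. Not single-peaked.
Group 4 (peak Dube at position 4): ranking walks positions 4-3-2-1, expanding outward from the peak — single-peaked.
Group 1 violates single-peakedness, so the profile is not single-peaked on this axis.

no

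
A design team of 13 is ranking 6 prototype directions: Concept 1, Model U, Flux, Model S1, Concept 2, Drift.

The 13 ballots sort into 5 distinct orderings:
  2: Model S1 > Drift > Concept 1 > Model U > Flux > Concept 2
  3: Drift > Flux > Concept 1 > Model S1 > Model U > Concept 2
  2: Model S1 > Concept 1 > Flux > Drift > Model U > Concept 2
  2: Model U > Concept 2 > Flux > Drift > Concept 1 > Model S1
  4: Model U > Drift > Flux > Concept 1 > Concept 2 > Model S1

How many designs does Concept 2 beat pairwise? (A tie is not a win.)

0

Concept 2 against each rival (13 engineers):
Concept 2 vs Concept 1: 2 for Concept 2, 11 for Concept 1 — Concept 1 by 11–2.
Concept 2 vs Model U: Model U wins 13–0.
Concept 2 vs Flux: Flux, 11–2.
Concept 2 vs Model S1: Model S1 wins 7–6.
Concept 2 vs Drift: Drift, 11–2.
Concept 2 beats no one; loses to Concept 1, Model U, Flux, Model S1, Drift — 0 pairwise wins.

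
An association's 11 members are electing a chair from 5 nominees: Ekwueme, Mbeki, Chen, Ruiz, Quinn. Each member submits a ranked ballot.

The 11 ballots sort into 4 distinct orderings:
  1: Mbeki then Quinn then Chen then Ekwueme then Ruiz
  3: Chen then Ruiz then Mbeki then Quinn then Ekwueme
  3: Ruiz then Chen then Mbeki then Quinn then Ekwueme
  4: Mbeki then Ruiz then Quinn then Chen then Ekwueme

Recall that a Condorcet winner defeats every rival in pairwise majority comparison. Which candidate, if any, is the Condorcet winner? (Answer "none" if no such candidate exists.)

Check each pair by majority over 11 ballots:
Ekwueme–Mbeki: Mbeki 11–0.
Ekwueme vs Chen: Chen, 11–0.
Ekwueme vs Ruiz: Ruiz wins 10–1.
Ekwueme–Quinn: Quinn 11–0.
Mbeki vs Chen: Chen, 6–5.
Mbeki vs Ruiz: Ruiz, 6–5.
Mbeki vs Quinn: Mbeki wins 11–0.
Chen vs Ruiz: Ruiz, 7–4.
Chen–Quinn: Chen 6–5.
Ruiz vs Quinn: Ruiz wins 10–1.
Ruiz defeats every rival head-to-head and is the Condorcet winner.

Ruiz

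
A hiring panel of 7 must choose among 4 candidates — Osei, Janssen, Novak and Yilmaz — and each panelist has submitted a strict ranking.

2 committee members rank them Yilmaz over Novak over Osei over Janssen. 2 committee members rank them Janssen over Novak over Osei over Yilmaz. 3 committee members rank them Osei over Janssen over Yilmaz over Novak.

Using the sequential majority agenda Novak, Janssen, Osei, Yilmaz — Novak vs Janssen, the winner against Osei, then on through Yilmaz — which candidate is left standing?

Round 1: Novak vs Janssen — 2–5, Janssen advances.
Round 2: Janssen vs Osei — 2–5, Osei advances.
Round 3: Osei vs Yilmaz — 5–2, Osei advances.
Osei survives the agenda.

Osei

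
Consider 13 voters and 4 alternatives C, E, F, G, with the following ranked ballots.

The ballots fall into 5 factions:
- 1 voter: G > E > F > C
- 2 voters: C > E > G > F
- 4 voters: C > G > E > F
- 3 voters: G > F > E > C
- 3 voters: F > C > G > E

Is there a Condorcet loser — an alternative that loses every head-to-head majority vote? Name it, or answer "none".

none

Head-to-head results (13 voters):
C vs E: C wins 9–4.
C vs F: 2+4 = 6 for C, 7 for F — F by 7–6.
C vs G: C preferred on 2+4+3 = 9 ballots; C wins 9–4.
E vs F: E wins 7–6.
E–G: G 11–2.
F vs G: F is ranked higher on 3 ballots, G on 10. G wins 10–3.
Each alternative has at least one pairwise win (C beats E; E beats F; F beats C; G beats E) — no Condorcet loser.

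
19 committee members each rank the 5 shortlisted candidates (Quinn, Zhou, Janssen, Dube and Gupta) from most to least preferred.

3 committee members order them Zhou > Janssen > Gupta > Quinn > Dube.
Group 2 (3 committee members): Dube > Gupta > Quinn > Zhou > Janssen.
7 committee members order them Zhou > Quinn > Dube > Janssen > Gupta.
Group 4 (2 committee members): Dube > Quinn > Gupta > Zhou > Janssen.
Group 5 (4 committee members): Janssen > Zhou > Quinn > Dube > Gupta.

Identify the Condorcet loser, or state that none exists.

Pairwise majorities:
Quinn vs Zhou: Quinn preferred on 3+2 = 5 ballots; Zhou wins 14–5.
Quinn vs Janssen: Quinn wins 12–7.
Quinn vs Dube: Quinn preferred on 3+7+4 = 14 ballots; Quinn wins 14–5.
Quinn vs Gupta: Quinn, 13–6.
Zhou vs Janssen: 3+3+7+2 = 15 for Zhou, 4 for Janssen — Zhou by 15–4.
Zhou vs Dube: Zhou is ranked higher on 3+7+4 = 14 ballots, Dube on 5. Zhou wins 14–5.
Zhou vs Gupta: 14 to 5, Zhou.
Janssen vs Dube: Janssen is ranked higher on 3+4 = 7 ballots, Dube on 12. Dube wins 12–7.
Janssen vs Gupta: 14 to 5, Janssen.
Dube vs Gupta: Dube preferred on 3+7+2+4 = 16 ballots; Dube wins 16–3.
Gupta loses to every other candidate — it is the Condorcet loser.

Gupta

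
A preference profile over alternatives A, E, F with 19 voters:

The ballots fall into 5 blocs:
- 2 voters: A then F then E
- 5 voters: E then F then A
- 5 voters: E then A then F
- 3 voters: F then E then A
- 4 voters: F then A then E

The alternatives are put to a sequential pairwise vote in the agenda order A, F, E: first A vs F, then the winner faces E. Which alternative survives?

Round 1: A vs F — 7–12, F advances.
Round 2: F vs E — 9–10, E advances.
The agenda winner is E.

E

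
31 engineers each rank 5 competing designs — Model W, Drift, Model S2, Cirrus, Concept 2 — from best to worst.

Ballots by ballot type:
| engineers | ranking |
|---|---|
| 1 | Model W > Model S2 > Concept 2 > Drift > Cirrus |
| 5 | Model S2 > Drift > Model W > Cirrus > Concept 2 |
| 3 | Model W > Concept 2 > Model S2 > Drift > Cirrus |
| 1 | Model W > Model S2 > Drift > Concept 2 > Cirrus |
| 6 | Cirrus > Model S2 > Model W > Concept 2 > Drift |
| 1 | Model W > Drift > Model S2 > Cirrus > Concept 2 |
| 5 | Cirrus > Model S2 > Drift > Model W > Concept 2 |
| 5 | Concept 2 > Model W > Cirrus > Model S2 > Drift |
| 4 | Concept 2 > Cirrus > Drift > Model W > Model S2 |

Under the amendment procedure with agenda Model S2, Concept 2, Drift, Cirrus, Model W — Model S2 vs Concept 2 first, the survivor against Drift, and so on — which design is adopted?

Model W

Round 1: Model S2 vs Concept 2 — 19–12, Model S2 advances.
Round 2: Model S2 vs Drift — 26–5, Model S2 advances.
Round 3: Model S2 vs Cirrus — 11–20, Cirrus advances.
Round 4: Cirrus vs Model W — 15–16, Model W advances.
The agenda winner is Model W.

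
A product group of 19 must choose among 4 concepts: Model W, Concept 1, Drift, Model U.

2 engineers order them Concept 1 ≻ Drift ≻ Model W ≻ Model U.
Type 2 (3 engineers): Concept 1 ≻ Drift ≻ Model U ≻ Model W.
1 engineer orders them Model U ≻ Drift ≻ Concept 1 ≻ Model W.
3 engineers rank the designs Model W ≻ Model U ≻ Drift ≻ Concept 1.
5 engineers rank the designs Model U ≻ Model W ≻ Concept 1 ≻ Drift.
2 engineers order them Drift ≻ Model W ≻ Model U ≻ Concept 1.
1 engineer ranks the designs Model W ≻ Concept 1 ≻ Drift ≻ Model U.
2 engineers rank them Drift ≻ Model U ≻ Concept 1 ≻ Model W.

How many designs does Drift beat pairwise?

2

Drift against each rival (19 engineers):
Drift vs Model W: 2+3+1+2+2 = 10 for Drift, 9 for Model W — Drift by 10–9.
Drift vs Concept 1: Concept 1, 11–8.
Drift–Model U: Drift 10–9.
Drift beats Model W, Model U; loses to Concept 1 — 2 pairwise wins.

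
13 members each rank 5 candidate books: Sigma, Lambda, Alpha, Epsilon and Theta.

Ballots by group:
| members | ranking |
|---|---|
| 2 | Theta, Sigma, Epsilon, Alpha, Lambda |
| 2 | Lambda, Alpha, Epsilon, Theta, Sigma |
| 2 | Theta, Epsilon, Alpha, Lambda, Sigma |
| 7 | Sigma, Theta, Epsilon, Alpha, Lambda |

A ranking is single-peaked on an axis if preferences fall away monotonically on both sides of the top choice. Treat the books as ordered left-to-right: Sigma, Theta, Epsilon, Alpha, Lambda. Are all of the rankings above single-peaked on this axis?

Axis positions: Sigma=1, Theta=2, Epsilon=3, Alpha=4, Lambda=5.
Group 1 (peak Theta at position 2): ranking walks positions 2-1-3-4-5, expanding outward from the peak — single-peaked.
Group 2 (peak Lambda at position 5): ranking walks positions 5-4-3-2-1, expanding outward from the peak — single-peaked.
Group 3 (peak Theta at position 2): ranking walks positions 2-3-4-5-1, expanding outward from the peak — single-peaked.
Group 4 (peak Sigma at position 1): ranking walks positions 1-2-3-4-5, expanding outward from the peak — single-peaked.
Every ranking is single-peaked on this axis.

yes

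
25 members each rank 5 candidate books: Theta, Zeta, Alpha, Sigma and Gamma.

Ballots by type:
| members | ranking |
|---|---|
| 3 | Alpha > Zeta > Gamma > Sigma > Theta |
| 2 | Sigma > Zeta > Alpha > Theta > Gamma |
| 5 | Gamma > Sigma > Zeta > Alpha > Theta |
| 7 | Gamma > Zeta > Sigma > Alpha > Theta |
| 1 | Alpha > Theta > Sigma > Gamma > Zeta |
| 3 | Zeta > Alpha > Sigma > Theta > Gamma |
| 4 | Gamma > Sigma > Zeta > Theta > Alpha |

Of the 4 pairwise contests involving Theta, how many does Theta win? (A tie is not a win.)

0

Theta against each rival (25 members):
Theta vs Zeta: 1 to 24, Zeta.
Theta vs Alpha: Theta is ranked higher on 4 ballots, Alpha on 21. Alpha wins 21–4.
Theta vs Sigma: 1 to 24, Sigma.
Theta vs Gamma: 6 to 19, Gamma.
Theta beats no one; loses to Zeta, Alpha, Sigma, Gamma — 0 pairwise wins.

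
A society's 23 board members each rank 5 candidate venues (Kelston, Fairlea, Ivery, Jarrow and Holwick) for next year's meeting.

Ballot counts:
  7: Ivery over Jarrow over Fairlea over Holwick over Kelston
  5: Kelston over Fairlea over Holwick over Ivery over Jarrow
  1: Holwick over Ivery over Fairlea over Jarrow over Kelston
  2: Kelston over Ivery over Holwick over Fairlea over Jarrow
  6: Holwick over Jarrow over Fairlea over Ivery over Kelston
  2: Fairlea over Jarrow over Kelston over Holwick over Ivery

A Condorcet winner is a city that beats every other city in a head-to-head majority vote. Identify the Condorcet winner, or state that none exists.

none

Head-to-head results (23 organisers):
Kelston vs Fairlea: Fairlea wins 16–7.
Kelston vs Ivery: Ivery, 14–9.
Kelston–Jarrow: Jarrow 16–7.
Kelston–Holwick: Holwick 14–9.
Fairlea vs Ivery: Fairlea wins 13–10.
Fairlea vs Jarrow: Jarrow, 13–10.
Fairlea vs Holwick: Fairlea, 14–9.
Ivery vs Jarrow: Ivery wins 15–8.
Ivery–Holwick: Holwick 14–9.
Jarrow vs Holwick: Holwick, 14–9.
Every city loses at least once (Kelston loses to Fairlea; Fairlea loses to Jarrow; Ivery loses to Fairlea; Jarrow loses to Ivery; Holwick loses to Fairlea). The majority relation contains the cycle Fairlea beats Ivery beats Jarrow beats Fairlea, so there is no Condorcet winner.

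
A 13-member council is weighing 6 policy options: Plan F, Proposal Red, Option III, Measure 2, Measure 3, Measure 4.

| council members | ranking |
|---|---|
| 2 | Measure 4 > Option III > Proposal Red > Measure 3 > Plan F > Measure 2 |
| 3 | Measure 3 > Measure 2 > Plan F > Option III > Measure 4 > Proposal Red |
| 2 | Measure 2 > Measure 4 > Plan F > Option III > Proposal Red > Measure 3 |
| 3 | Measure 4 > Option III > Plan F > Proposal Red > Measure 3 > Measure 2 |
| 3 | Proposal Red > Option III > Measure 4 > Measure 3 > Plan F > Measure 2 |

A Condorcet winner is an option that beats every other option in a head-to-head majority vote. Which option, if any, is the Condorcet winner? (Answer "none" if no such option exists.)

Head-to-head results (13 council members):
Plan F vs Proposal Red: Plan F preferred on 3+2+3 = 8 ballots; Plan F wins 8–5.
Plan F vs Option III: 3+2 = 5 for Plan F, 8 for Option III — Option III by 8–5.
Plan F vs Measure 2: Plan F is ranked higher on 2+3+3 = 8 ballots, Measure 2 on 5. Plan F wins 8–5.
Plan F vs Measure 3: Plan F is ranked higher on 2+3 = 5 ballots, Measure 3 on 8. Measure 3 wins 8–5.
Plan F vs Measure 4: 3 for Plan F, 10 for Measure 4 — Measure 4 by 10–3.
Proposal Red vs Option III: 3 to 10, Option III.
Proposal Red vs Measure 2: Proposal Red is ranked higher on 2+3+3 = 8 ballots, Measure 2 on 5. Proposal Red wins 8–5.
Proposal Red vs Measure 3: Proposal Red is ranked higher on 2+2+3+3 = 10 ballots, Measure 3 on 3. Proposal Red wins 10–3.
Proposal Red vs Measure 4: Proposal Red preferred on 3 ballots; Measure 4 wins 10–3.
Option III vs Measure 2: 8 to 5, Option III.
Option III vs Measure 3: 2+2+3+3 = 10 for Option III, 3 for Measure 3 — Option III by 10–3.
Option III vs Measure 4: Option III preferred on 3+3 = 6 ballots; Measure 4 wins 7–6.
Measure 2 vs Measure 3: Measure 2 preferred on 2 ballots; Measure 3 wins 11–2.
Measure 2 vs Measure 4: 5 to 8, Measure 4.
Measure 3 vs Measure 4: 3 to 10, Measure 4.
Measure 4 wins every pairwise contest, so Measure 4 is the Condorcet winner.

Measure 4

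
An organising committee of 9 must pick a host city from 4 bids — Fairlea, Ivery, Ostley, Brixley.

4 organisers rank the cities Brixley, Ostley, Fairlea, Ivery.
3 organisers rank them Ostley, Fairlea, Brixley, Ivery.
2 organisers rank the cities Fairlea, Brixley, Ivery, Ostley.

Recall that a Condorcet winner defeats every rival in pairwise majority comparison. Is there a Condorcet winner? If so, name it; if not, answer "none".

none

Head-to-head results (9 organisers):
Fairlea vs Ivery: Fairlea wins 9–0.
Fairlea vs Ostley: Ostley, 7–2.
Fairlea–Brixley: Fairlea 5–4.
Ivery vs Ostley: Ostley wins 7–2.
Ivery vs Brixley: Brixley wins 9–0.
Ostley–Brixley: Brixley 6–3.
No city is unbeaten: Fairlea loses to Ostley; Ivery loses to Fairlea; Ostley loses to Brixley; Brixley loses to Fairlea. In particular Fairlea beats Brixley beats Ostley beats Fairlea is a majority cycle — no Condorcet winner exists.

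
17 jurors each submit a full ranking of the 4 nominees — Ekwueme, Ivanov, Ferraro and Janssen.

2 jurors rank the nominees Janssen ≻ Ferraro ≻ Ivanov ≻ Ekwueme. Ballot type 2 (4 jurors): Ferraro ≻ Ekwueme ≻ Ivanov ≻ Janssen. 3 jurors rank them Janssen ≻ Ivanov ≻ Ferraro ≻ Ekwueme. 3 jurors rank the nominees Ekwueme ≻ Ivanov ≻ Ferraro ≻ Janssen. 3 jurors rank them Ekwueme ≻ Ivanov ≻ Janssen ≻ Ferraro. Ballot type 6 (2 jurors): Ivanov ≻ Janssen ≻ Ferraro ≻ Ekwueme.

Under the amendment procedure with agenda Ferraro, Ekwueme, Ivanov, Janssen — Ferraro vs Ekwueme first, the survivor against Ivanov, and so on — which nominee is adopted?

Ivanov

Round 1: Ferraro vs Ekwueme — 11–6, Ferraro advances.
Round 2: Ferraro vs Ivanov — 6–11, Ivanov advances.
Round 3: Ivanov vs Janssen — 12–5, Ivanov advances.
Ivanov survives the agenda.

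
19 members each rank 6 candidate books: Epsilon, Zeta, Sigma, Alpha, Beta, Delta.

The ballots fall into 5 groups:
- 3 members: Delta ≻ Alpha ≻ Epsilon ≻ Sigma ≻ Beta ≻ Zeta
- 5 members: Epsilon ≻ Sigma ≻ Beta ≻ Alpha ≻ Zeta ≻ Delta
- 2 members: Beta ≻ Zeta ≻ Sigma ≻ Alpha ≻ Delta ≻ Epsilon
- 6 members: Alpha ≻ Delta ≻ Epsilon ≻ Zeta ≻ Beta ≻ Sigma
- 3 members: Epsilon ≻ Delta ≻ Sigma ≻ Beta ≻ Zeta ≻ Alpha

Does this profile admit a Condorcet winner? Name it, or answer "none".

none

Check each pair by majority over 19 ballots:
Epsilon–Zeta: Epsilon 17–2.
Epsilon vs Sigma: Epsilon wins 17–2.
Epsilon vs Alpha: Alpha wins 11–8.
Epsilon vs Beta: Epsilon, 17–2.
Epsilon vs Delta: Delta, 11–8.
Zeta vs Sigma: Sigma wins 11–8.
Zeta–Alpha: Alpha 14–5.
Zeta vs Beta: Beta, 13–6.
Zeta vs Delta: Delta, 12–7.
Sigma vs Alpha: Sigma wins 10–9.
Sigma vs Beta: Sigma wins 11–8.
Sigma–Delta: Delta 12–7.
Alpha vs Beta: Beta, 10–9.
Alpha–Delta: Alpha 13–6.
Beta vs Delta: Delta wins 12–7.
Each book drops at least one matchup (Epsilon loses to Alpha; Zeta loses to Epsilon; Sigma loses to Epsilon; Alpha loses to Sigma; Beta loses to Epsilon; Delta loses to Alpha); the cycle Epsilon beats Sigma beats Alpha beats Epsilon rules out a Condorcet winner.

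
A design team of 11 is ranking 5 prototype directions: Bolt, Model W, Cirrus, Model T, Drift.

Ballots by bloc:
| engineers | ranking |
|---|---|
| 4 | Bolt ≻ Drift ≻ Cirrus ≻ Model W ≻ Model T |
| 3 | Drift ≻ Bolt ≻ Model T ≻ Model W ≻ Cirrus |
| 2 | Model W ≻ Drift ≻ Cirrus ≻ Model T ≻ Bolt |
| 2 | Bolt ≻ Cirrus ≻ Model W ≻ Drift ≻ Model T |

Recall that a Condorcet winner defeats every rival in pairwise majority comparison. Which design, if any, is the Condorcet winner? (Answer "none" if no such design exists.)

Bolt

Check each pair by majority over 11 ballots:
Bolt vs Model W: Bolt is ranked higher on 4+3+2 = 9 ballots, Model W on 2. Bolt wins 9–2.
Bolt vs Cirrus: 9 to 2, Bolt.
Bolt vs Model T: 4+3+2 = 9 for Bolt, 2 for Model T — Bolt by 9–2.
Bolt vs Drift: Bolt is ranked higher on 4+2 = 6 ballots, Drift on 5. Bolt wins 6–5.
Model W vs Cirrus: Model W is ranked higher on 3+2 = 5 ballots, Cirrus on 6. Cirrus wins 6–5.
Model W vs Model T: 8 to 3, Model W.
Model W vs Drift: 2+2 = 4 for Model W, 7 for Drift — Drift by 7–4.
Cirrus vs Model T: Cirrus is ranked higher on 4+2+2 = 8 ballots, Model T on 3. Cirrus wins 8–3.
Cirrus vs Drift: Cirrus is ranked higher on 2 ballots, Drift on 9. Drift wins 9–2.
Model T vs Drift: 0 to 11, Drift.
Only Bolt has no losses; Bolt is the Condorcet winner.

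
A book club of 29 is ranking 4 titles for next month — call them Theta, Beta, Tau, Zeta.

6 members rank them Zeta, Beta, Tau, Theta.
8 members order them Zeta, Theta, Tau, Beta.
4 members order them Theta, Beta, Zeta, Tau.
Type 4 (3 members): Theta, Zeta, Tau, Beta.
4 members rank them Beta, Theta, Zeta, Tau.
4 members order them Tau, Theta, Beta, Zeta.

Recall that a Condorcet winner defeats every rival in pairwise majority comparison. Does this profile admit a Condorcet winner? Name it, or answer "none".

Check each pair by majority over 29 ballots:
Theta vs Beta: Theta, 19–10.
Theta–Tau: Theta 19–10.
Theta–Zeta: Theta 15–14.
Beta vs Tau: Tau wins 15–14.
Beta vs Zeta: Zeta, 17–12.
Tau–Zeta: Zeta 25–4.
Only Theta has no losses; Theta is the Condorcet winner.

Theta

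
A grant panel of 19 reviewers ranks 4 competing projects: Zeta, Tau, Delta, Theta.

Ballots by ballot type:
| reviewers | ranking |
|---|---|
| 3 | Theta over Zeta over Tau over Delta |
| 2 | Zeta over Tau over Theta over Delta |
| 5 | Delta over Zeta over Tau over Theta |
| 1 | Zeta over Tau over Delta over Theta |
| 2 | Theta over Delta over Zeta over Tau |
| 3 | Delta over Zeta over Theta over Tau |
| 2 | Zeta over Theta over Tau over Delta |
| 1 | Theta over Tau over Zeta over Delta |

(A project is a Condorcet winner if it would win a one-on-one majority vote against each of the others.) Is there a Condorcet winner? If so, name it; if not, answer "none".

Pairwise majorities:
Zeta vs Tau: 18 to 1, Zeta.
Zeta vs Delta: 9 to 10, Delta.
Zeta vs Theta: Zeta is ranked higher on 2+5+1+3+2 = 13 ballots, Theta on 6. Zeta wins 13–6.
Tau vs Delta: 9 to 10, Delta.
Tau–Theta: Theta 11–8.
Delta vs Theta: Theta wins 10–9.
No project is unbeaten: Zeta loses to Delta; Tau loses to Zeta; Delta loses to Theta; Theta loses to Zeta. In particular Zeta beats Theta beats Delta beats Zeta is a majority cycle — no Condorcet winner exists.

none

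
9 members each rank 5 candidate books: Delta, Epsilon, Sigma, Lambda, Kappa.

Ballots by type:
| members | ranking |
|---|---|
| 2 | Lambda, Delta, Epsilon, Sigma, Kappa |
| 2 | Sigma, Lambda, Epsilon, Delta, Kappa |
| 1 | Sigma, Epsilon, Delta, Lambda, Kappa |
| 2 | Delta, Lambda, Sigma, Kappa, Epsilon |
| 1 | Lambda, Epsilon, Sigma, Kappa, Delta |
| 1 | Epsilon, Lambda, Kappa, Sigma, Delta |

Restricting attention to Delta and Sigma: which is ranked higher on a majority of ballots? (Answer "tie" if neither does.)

Sigma

Ballots ranking Delta above Sigma: 2 + 2 = 4.
Ballots ranking Sigma above Delta: 9 − 4 = 5.
Sigma wins the head-to-head 5–4.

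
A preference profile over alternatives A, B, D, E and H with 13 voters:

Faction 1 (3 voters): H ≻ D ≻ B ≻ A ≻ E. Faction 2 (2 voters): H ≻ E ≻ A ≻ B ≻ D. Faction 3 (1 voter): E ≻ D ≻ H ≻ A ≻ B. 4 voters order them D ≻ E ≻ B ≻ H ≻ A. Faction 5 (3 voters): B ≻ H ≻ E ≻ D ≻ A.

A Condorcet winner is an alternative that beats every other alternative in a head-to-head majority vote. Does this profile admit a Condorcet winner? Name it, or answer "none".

none

Pairwise majorities:
A vs B: B, 10–3.
A vs D: 2 to 11, D.
A vs E: 3 for A, 10 for E — E by 10–3.
A vs H: H wins 13–0.
B vs D: D, 8–5.
B vs E: E wins 7–6.
B vs H: B, 7–6.
D vs E: D preferred on 3+4 = 7 ballots; D wins 7–6.
D vs H: H, 8–5.
E vs H: E preferred on 1+4 = 5 ballots; H wins 8–5.
Each alternative drops at least one matchup (A loses to B; B loses to D; D loses to H; E loses to D; H loses to B); the cycle B beats H beats D beats B rules out a Condorcet winner.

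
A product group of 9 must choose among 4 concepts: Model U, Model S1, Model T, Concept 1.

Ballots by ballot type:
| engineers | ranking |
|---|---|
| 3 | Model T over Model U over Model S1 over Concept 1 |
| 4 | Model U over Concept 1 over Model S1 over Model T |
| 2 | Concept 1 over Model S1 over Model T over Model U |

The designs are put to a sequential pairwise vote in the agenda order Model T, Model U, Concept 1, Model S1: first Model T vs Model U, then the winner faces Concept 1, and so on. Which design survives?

Round 1: Model T vs Model U — 5–4, Model T advances.
Round 2: Model T vs Concept 1 — 3–6, Concept 1 advances.
Round 3: Concept 1 vs Model S1 — 6–3, Concept 1 advances.
The agenda winner is Concept 1.

Concept 1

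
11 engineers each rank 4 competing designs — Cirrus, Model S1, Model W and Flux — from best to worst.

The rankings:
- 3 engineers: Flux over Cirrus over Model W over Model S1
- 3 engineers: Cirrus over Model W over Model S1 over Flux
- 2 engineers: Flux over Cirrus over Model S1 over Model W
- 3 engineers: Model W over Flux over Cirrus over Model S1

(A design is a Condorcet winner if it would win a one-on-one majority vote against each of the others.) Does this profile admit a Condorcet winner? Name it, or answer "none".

none

Pairwise majorities:
Cirrus vs Model S1: 11 to 0, Cirrus.
Cirrus vs Model W: Cirrus is ranked higher on 3+3+2 = 8 ballots, Model W on 3. Cirrus wins 8–3.
Cirrus vs Flux: 3 to 8, Flux.
Model S1 vs Model W: Model S1 is ranked higher on 2 ballots, Model W on 9. Model W wins 9–2.
Model S1 vs Flux: 3 to 8, Flux.
Model W vs Flux: 6 to 5, Model W.
Each design drops at least one matchup (Cirrus loses to Flux; Model S1 loses to Cirrus; Model W loses to Cirrus; Flux loses to Model W); the cycle Cirrus → Model W → Flux → Cirrus rules out a Condorcet winner.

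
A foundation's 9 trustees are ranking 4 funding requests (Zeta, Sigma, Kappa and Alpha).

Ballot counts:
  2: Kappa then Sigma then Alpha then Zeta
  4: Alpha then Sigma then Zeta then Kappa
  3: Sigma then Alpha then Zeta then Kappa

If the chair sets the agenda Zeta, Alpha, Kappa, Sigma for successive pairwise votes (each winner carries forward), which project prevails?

Sigma

Round 1: Zeta vs Alpha — 0–9, Alpha advances.
Round 2: Alpha vs Kappa — 7–2, Alpha advances.
Round 3: Alpha vs Sigma — 4–5, Sigma advances.
The agenda winner is Sigma.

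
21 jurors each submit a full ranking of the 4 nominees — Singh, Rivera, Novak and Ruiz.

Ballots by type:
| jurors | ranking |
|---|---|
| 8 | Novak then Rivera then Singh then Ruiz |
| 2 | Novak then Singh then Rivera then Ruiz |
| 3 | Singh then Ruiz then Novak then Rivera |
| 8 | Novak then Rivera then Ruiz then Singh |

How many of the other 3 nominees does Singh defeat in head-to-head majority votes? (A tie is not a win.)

Singh against each rival (21 jurors):
Singh vs Rivera: Rivera wins 16–5.
Singh vs Novak: 3 for Singh, 18 for Novak — Novak by 18–3.
Singh vs Ruiz: 8+2+3 = 13 for Singh, 8 for Ruiz — Singh by 13–8.
Singh beats Ruiz; loses to Rivera, Novak — 1 pairwise win.

1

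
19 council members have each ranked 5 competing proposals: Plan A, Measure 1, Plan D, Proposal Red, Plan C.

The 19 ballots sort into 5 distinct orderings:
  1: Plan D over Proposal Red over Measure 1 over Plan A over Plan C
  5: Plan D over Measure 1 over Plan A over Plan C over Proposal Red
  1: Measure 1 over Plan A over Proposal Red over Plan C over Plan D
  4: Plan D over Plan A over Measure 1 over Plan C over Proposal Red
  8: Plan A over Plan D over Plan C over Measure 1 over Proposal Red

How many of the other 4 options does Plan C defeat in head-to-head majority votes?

1

Plan C against each rival (19 council members):
Plan C vs Plan A: Plan A, 19–0.
Plan C vs Measure 1: Measure 1, 11–8.
Plan C vs Plan D: 1 to 18, Plan D.
Plan C vs Proposal Red: 5+4+8 = 17 for Plan C, 2 for Proposal Red — Plan C by 17–2.
Plan C beats Proposal Red; loses to Plan A, Measure 1, Plan D — 1 pairwise win.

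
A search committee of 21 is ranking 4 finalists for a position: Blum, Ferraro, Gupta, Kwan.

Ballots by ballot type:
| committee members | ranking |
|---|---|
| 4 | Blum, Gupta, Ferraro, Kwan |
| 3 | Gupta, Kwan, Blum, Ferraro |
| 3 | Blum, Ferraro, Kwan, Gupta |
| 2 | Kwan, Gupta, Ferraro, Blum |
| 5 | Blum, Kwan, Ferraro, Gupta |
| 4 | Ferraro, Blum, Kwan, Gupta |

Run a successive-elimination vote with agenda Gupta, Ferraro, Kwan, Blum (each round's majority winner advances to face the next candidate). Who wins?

Round 1: Gupta vs Ferraro — 9–12, Ferraro advances.
Round 2: Ferraro vs Kwan — 11–10, Ferraro advances.
Round 3: Ferraro vs Blum — 6–15, Blum advances.
The agenda winner is Blum.

Blum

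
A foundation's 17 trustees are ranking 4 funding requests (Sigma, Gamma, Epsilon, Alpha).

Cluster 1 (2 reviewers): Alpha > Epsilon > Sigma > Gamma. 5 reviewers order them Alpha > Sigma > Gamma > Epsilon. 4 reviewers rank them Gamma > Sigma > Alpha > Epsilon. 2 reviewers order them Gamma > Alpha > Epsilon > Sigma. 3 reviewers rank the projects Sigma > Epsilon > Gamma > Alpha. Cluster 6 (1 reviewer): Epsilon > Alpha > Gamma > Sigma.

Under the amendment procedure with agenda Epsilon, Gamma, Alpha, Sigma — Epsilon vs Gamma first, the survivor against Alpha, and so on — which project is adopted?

Sigma

Round 1: Epsilon vs Gamma — 6–11, Gamma advances.
Round 2: Gamma vs Alpha — 9–8, Gamma advances.
Round 3: Gamma vs Sigma — 7–10, Sigma advances.
Sigma survives the agenda.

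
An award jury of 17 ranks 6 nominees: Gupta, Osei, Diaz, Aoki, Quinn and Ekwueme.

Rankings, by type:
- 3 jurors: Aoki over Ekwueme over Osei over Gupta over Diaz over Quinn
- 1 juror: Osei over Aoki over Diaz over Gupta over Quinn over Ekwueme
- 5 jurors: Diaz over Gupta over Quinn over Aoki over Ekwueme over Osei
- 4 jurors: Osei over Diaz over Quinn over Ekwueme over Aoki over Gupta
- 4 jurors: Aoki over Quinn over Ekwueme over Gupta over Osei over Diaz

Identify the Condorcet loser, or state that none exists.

none

Head-to-head results (17 jurors):
Gupta vs Osei: 9 to 8, Gupta.
Gupta–Diaz: Diaz 10–7.
Gupta vs Aoki: Aoki, 12–5.
Gupta vs Quinn: 3+1+5 = 9 for Gupta, 8 for Quinn — Gupta by 9–8.
Gupta vs Ekwueme: Ekwueme wins 11–6.
Osei vs Diaz: Osei wins 12–5.
Osei vs Aoki: Osei preferred on 1+4 = 5 ballots; Aoki wins 12–5.
Osei vs Quinn: 8 to 9, Quinn.
Osei–Ekwueme: Ekwueme 12–5.
Diaz vs Aoki: 5+4 = 9 for Diaz, 8 for Aoki — Diaz by 9–8.
Diaz vs Quinn: Diaz, 13–4.
Diaz vs Ekwueme: 1+5+4 = 10 for Diaz, 7 for Ekwueme — Diaz by 10–7.
Aoki vs Quinn: 8 to 9, Quinn.
Aoki vs Ekwueme: Aoki, 13–4.
Quinn vs Ekwueme: Quinn, 14–3.
Every nominee wins at least one matchup (Gupta beats Osei; Osei beats Diaz; Diaz beats Gupta; Aoki beats Gupta; Quinn beats Osei; Ekwueme beats Gupta), so there is no Condorcet loser.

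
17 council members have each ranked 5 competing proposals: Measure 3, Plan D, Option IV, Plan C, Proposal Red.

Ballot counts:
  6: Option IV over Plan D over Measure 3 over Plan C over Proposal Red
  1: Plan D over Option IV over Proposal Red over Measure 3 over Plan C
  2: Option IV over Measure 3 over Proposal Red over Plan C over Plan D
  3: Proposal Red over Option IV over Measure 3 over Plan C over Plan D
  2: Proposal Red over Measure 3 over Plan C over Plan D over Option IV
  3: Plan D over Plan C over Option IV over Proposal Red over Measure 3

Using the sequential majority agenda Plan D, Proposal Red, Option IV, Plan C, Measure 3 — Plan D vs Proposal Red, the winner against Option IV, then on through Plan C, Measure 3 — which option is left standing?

Round 1: Plan D vs Proposal Red — 10–7, Plan D advances.
Round 2: Plan D vs Option IV — 6–11, Option IV advances.
Round 3: Option IV vs Plan C — 12–5, Option IV advances.
Round 4: Option IV vs Measure 3 — 15–2, Option IV advances.
The agenda winner is Option IV.

Option IV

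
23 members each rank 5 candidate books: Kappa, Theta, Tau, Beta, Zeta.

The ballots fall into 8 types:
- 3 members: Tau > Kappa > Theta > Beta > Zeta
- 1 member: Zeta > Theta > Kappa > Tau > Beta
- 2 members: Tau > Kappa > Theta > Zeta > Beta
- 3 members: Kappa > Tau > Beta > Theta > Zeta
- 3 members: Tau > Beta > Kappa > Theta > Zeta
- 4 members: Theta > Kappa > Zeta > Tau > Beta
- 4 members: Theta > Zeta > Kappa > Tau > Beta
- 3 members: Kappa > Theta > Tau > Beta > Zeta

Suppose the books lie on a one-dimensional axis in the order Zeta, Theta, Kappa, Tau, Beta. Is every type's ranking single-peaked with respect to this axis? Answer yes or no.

yes

Axis positions: Zeta=1, Theta=2, Kappa=3, Tau=4, Beta=5.
Type 1 (peak Tau at position 4): ranking walks positions 4-3-2-5-1, expanding outward from the peak — single-peaked.
Type 2 (peak Zeta at position 1): ranking walks positions 1-2-3-4-5, expanding outward from the peak — single-peaked.
Type 3 (peak Tau at position 4): ranking walks positions 4-3-2-1-5, expanding outward from the peak — single-peaked.
Type 4 (peak Kappa at position 3): ranking walks positions 3-4-5-2-1, expanding outward from the peak — single-peaked.
Type 5 (peak Tau at position 4): ranking walks positions 4-5-3-2-1, expanding outward from the peak — single-peaked.
Type 6 (peak Theta at position 2): ranking walks positions 2-3-1-4-5, expanding outward from the peak — single-peaked.
Type 7 (peak Theta at position 2): ranking walks positions 2-1-3-4-5, expanding outward from the peak — single-peaked.
Type 8 (peak Kappa at position 3): ranking walks positions 3-2-4-5-1, expanding outward from the peak — single-peaked.
Every ranking is single-peaked on this axis.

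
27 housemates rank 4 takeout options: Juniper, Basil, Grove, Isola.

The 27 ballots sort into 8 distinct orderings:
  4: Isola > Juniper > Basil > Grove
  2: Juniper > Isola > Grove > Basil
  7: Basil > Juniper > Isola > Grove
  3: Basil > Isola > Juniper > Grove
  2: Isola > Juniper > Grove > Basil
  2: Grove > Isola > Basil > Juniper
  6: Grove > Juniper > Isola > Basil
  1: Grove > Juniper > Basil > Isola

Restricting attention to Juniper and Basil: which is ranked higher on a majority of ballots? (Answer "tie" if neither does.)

Ballots ranking Juniper above Basil: 4 + 2 + 2 + 6 + 1 = 15.
Ballots ranking Basil above Juniper: 27 − 15 = 12.
Juniper wins the head-to-head 15–12.

Juniper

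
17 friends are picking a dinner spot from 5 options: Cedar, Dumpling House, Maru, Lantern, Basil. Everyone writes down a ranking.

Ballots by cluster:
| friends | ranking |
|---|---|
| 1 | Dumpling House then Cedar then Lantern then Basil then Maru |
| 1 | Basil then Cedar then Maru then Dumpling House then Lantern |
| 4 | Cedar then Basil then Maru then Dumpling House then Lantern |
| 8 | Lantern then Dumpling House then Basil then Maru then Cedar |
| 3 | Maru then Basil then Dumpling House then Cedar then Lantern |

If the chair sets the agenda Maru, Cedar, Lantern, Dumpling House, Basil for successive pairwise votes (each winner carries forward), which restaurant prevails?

Round 1: Maru vs Cedar — 11–6, Maru advances.
Round 2: Maru vs Lantern — 8–9, Lantern advances.
Round 3: Lantern vs Dumpling House — 8–9, Dumpling House advances.
Round 4: Dumpling House vs Basil — 9–8, Dumpling House advances.
Dumpling House survives the agenda.

Dumpling House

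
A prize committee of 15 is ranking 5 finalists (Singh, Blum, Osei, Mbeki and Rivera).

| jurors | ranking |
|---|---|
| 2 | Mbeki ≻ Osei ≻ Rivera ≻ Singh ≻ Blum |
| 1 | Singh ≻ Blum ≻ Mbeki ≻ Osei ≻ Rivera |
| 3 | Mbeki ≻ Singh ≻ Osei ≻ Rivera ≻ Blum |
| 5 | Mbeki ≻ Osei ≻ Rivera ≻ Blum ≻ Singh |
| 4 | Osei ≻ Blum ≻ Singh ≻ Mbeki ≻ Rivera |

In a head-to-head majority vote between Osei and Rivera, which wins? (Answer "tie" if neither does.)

Ballots ranking Osei above Rivera: 2 + 1 + 3 + 5 + 4 = 15.
Ballots ranking Rivera above Osei: 15 − 15 = 0.
Osei wins the head-to-head 15–0.

Osei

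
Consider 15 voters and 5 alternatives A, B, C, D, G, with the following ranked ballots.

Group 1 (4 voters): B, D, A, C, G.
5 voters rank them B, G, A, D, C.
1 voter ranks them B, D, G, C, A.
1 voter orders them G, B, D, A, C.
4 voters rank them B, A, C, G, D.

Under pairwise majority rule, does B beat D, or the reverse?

Ballots ranking B above D: 4 + 5 + 1 + 1 + 4 = 15.
Ballots ranking D above B: 15 − 15 = 0.
B wins the head-to-head 15–0.

B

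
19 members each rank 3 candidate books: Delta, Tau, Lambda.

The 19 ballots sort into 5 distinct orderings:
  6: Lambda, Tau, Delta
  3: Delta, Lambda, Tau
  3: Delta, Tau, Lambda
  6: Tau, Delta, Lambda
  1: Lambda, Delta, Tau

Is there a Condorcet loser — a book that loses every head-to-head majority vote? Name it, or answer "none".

Pairwise majorities:
Delta–Tau: Tau 12–7.
Delta vs Lambda: 3+3+6 = 12 for Delta, 7 for Lambda — Delta by 12–7.
Tau vs Lambda: Tau preferred on 3+6 = 9 ballots; Lambda wins 10–9.
Every book wins at least one matchup (Delta beats Lambda; Tau beats Delta; Lambda beats Tau), so there is no Condorcet loser.

none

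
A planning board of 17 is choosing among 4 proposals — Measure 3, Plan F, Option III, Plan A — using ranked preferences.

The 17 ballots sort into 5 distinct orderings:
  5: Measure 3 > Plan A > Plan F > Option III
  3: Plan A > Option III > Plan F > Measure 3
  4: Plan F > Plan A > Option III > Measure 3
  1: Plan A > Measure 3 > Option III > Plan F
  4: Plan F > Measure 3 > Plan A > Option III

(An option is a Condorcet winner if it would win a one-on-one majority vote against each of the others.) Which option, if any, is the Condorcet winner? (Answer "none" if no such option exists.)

Check each pair by majority over 17 ballots:
Measure 3 vs Plan F: 5+1 = 6 for Measure 3, 11 for Plan F — Plan F by 11–6.
Measure 3 vs Option III: 10 to 7, Measure 3.
Measure 3 vs Plan A: 5+4 = 9 for Measure 3, 8 for Plan A — Measure 3 by 9–8.
Plan F vs Option III: 5+4+4 = 13 for Plan F, 4 for Option III — Plan F by 13–4.
Plan F vs Plan A: 4+4 = 8 for Plan F, 9 for Plan A — Plan A by 9–8.
Option III vs Plan A: 0 to 17, Plan A.
No option is unbeaten: Measure 3 loses to Plan F; Plan F loses to Plan A; Option III loses to Measure 3; Plan A loses to Measure 3. In particular Measure 3 → Plan A → Plan F → Measure 3 is a majority cycle — no Condorcet winner exists.

none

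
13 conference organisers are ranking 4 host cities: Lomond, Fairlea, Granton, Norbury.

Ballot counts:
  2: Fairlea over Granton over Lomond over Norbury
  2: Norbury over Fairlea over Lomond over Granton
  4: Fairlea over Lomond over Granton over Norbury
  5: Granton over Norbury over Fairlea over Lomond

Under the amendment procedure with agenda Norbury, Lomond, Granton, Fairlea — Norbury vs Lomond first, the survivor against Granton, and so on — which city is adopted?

Fairlea

Round 1: Norbury vs Lomond — 7–6, Norbury advances.
Round 2: Norbury vs Granton — 2–11, Granton advances.
Round 3: Granton vs Fairlea — 5–8, Fairlea advances.
The agenda winner is Fairlea.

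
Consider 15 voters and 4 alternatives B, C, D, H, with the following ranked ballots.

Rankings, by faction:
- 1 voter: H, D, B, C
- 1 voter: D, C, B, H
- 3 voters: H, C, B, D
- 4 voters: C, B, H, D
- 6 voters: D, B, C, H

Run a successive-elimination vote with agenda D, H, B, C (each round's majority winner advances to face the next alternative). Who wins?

C

Round 1: D vs H — 7–8, H advances.
Round 2: H vs B — 4–11, B advances.
Round 3: B vs C — 7–8, C advances.
C survives the agenda.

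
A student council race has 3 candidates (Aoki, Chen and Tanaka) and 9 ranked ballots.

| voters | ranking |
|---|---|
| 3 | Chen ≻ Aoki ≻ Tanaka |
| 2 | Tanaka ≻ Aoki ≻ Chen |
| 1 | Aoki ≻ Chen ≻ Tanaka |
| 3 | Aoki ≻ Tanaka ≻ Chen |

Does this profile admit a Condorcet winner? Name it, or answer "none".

Check each pair by majority over 9 ballots:
Aoki vs Chen: Aoki preferred on 2+1+3 = 6 ballots; Aoki wins 6–3.
Aoki vs Tanaka: Aoki is ranked higher on 3+1+3 = 7 ballots, Tanaka on 2. Aoki wins 7–2.
Chen vs Tanaka: Chen preferred on 3+1 = 4 ballots; Tanaka wins 5–4.
Aoki wins every pairwise contest, so Aoki is the Condorcet winner.

Aoki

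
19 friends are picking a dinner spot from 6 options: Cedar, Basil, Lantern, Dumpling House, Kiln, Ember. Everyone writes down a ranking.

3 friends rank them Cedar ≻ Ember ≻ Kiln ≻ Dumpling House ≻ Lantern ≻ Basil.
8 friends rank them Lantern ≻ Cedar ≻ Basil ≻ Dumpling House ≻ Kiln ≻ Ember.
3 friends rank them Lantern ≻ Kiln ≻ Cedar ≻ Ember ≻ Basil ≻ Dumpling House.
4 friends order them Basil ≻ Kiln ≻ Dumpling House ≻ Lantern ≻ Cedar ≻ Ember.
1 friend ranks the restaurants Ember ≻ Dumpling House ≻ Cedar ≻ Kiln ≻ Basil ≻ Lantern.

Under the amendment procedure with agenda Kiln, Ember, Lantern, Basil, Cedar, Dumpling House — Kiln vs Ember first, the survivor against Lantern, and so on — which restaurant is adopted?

Round 1: Kiln vs Ember — 15–4, Kiln advances.
Round 2: Kiln vs Lantern — 8–11, Lantern advances.
Round 3: Lantern vs Basil — 14–5, Lantern advances.
Round 4: Lantern vs Cedar — 15–4, Lantern advances.
Round 5: Lantern vs Dumpling House — 11–8, Lantern advances.
Lantern survives the agenda.

Lantern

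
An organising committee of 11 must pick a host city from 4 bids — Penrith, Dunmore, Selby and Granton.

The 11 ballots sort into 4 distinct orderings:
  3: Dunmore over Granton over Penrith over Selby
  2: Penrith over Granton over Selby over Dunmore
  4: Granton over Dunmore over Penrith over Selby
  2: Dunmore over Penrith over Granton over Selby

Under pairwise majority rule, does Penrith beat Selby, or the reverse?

Ballots ranking Penrith above Selby: 3 + 2 + 4 + 2 = 11.
Ballots ranking Selby above Penrith: 11 − 11 = 0.
Penrith wins the head-to-head 11–0.

Penrith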